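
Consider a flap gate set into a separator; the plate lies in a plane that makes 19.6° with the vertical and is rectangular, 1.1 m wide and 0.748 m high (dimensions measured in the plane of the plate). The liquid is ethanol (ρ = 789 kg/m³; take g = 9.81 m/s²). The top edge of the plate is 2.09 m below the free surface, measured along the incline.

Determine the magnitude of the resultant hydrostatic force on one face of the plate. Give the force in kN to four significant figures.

γ = ρg = 789 × 9.81 / 1000 = 7.74009 kN/m³.
The plate makes 19.6° with the vertical, i.e. θ = 90° − 19.6° = 70.4° to the horizontal. Measuring y along the incline from the free-surface line, vertical depth h = y·sinθ with sinθ = 0.942057.
The centroid lies 0.748/2 = 0.374 m below the top edge, so y_c = 2.09 + 0.374 = 2.464 m and h_c = 2.464 × 0.942057 = 2.32123 m.
A = 1.1 × 0.748 = 0.8228 m².
Resultant F = γ·h_c·A = 7.74009 × 2.32123 × 0.8228 = 14.7829 kN.

F ≈ 14.78 kN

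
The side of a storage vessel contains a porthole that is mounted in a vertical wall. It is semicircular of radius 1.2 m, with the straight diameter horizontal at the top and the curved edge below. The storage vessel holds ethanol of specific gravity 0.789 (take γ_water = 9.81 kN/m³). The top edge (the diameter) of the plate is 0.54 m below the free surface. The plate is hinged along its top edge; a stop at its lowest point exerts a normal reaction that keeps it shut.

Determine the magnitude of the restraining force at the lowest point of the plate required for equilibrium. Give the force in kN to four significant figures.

P ≈ 9.265 kN

γ = 0.789 × 9.81 = 7.74009 kN/m³.
The centroid of a semicircle lies 4r/(3π) = 0.509296 m from the diameter, here below the top edge, so the centroid depth is h_c = 0.54 + 0.509296 = 1.0493 m.
A = πr²/2 = π × 1.2²/2 = 2.26195 m².
Resultant F = γ·h_c·A = 7.74009 × 1.0493 × 2.26195 = 18.3708 kN.
I_c = (π/8 − 8/(9π))·r⁴ = 0.109757 × 1.2⁴ = 0.227592 m⁴.
Centre of pressure: y_p = y_c + I_c/(y_c·A) = 1.0493 + 0.227592/(1.0493 × 2.26195) = 1.0493 + 0.0958902 = 1.14519 m along the plane.
The resultant acts 0.509296 + 0.0958902 = 0.605186 m (along the plate) below the hinge at the top edge, so the moment about the hinge is M = F × 0.605186 = 18.3708 × 0.605186 = 11.1178 kN·m.
A normal force at the bottom, 1.2 m from the hinge, must supply this moment: P = 11.1178/1.2 = 9.26483 kN.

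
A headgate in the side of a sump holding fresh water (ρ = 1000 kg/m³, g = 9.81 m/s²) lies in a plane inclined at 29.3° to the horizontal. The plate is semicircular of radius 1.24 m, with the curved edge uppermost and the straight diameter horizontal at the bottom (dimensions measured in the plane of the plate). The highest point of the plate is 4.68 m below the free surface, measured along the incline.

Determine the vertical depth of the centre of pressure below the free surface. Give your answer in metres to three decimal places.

h_p = 2.649 m

γ = ρg = 1000 × 9.81 = 9810 N/m³ = 9.81 kN/m³.
Let θ = 29.3° be the plate's angle to the horizontal; measure y along the incline from where the plane meets the free surface. Vertical depth h = y·sinθ with sinθ = 0.489382.
The centroid lies 4r/(3π) = 0.526272 m above the diameter, so r − 4r/(3π) = 1.24 − 0.526272 = 0.713728 m below the topmost point, so y_c = 4.68 + 0.713728 = 5.39373 m and h_c = 5.39373 × 0.489382 = 2.63959 m.
A = πr²/2 = π × 1.24²/2 = 2.41526 m².
Resultant F = γ·h_c·A = 9.81 × 2.63959 × 2.41526 = 62.5417 kN.
I_c = (π/8 − 8/(9π))·r⁴ = 0.109757 × 1.24⁴ = 0.259489 m⁴.
Centre of pressure: y_p = y_c + I_c/(y_c·A) = 5.39373 + 0.259489/(5.39373 × 2.41526) = 5.39373 + 0.0199189 = 5.41365 m along the plane.
Vertically, h_p = y_p·sinθ = 5.41365 × 0.489382 = 2.64934 m.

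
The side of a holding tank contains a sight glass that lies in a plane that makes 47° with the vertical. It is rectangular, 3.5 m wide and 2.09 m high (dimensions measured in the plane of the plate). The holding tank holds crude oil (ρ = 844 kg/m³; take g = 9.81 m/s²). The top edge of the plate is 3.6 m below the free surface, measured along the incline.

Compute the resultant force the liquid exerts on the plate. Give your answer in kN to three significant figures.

γ = ρg = 844 × 9.81 / 1000 = 8.27964 kN/m³.
The plate makes 47° with the vertical, i.e. θ = 90° − 47° = 43° to the horizontal. Measuring y along the incline from the free-surface line, vertical depth h = y·sinθ with sinθ = 0.681998.
The centroid lies 2.09/2 = 1.045 m below the top edge, so y_c = 3.6 + 1.045 = 4.645 m and h_c = 4.645 × 0.681998 = 3.16788 m.
A = 3.5 × 2.09 = 7.315 m².
Resultant F = γ·h_c·A = 8.27964 × 3.16788 × 7.315 = 191.864 kN.

F ≈ 192 kN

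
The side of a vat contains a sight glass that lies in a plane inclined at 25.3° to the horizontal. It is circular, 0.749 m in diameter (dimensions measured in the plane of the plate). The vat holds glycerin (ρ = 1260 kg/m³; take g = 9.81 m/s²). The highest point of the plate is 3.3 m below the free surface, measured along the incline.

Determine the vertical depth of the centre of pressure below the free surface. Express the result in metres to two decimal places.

γ = ρg = 1260 × 9.81 / 1000 = 12.3606 kN/m³.
Let θ = 25.3° be the plate's angle to the horizontal; measure y along the incline from where the plane meets the free surface. Vertical depth h = y·sinθ with sinθ = 0.427358.
The centroid is at the centre, 0.3745 m below the top of the plate, so y_c = 3.3 + 0.3745 = 3.6745 m and h_c = 3.6745 × 0.427358 = 1.57033 m.
A = π(0.3745)² = 0.440609 m².
Resultant F = γ·h_c·A = 12.3606 × 1.57033 × 0.440609 = 8.55232 kN.
I_c = πr⁴/4 = π × 0.3745⁴/4 = 0.0154489 m⁴.
Centre of pressure: y_p = y_c + I_c/(y_c·A) = 3.6745 + 0.0154489/(3.6745 × 0.440609) = 3.6745 + 0.00954214 = 3.68404 m along the plane.
Vertically, h_p = y_p·sinθ = 3.68404 × 0.427358 = 1.5744 m.

h_p = 1.57 m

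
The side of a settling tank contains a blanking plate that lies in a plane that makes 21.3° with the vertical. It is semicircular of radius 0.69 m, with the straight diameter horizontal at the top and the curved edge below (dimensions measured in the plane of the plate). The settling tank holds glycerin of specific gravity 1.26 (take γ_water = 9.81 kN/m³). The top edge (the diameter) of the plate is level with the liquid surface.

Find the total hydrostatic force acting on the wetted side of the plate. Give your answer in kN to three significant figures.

F ≈ 2.52 kN

γ = 1.26 × 9.81 = 12.3606 kN/m³.
The plate makes 21.3° with the vertical, i.e. θ = 90° − 21.3° = 68.7° to the horizontal. Measuring y along the incline from the free-surface line, vertical depth h = y·sinθ with sinθ = 0.931691.
The centroid of a semicircle lies 4r/(3π) = 0.292845 m from the diameter, here below the top edge, so y_c = 0.292845 m and h_c = 0.292845 × 0.931691 = 0.272841 m.
A = πr²/2 = π × 0.69²/2 = 0.747856 m².
Resultant F = γ·h_c·A = 12.3606 × 0.272841 × 0.747856 = 2.52213 kN.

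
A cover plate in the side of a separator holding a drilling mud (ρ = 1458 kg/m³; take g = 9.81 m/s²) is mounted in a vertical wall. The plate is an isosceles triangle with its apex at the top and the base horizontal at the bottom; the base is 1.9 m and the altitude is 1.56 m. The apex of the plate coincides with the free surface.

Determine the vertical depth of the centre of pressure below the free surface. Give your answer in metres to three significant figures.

γ = ρg = 1458 × 9.81 / 1000 = 14.30298 kN/m³.
With the apex up, the centroid sits 2h/3 = 2 × 1.56/3 = 1.04 m below the apex, so the centroid depth is h_c = 1.04 m.
A = ½ × 1.9 × 1.56 = 1.482 m².
Resultant F = γ·h_c·A = 14.30298 × 1.04 × 1.482 = 22.0449 kN.
I_c = b·h³/36 = 1.9 × 1.56³/36 = 0.200366 m⁴.
Centre of pressure: y_p = y_c + I_c/(y_c·A) = 1.04 + 0.200366/(1.04 × 1.482) = 1.04 + 0.13 = 1.17 m along the plane.

h_p = 1.17 m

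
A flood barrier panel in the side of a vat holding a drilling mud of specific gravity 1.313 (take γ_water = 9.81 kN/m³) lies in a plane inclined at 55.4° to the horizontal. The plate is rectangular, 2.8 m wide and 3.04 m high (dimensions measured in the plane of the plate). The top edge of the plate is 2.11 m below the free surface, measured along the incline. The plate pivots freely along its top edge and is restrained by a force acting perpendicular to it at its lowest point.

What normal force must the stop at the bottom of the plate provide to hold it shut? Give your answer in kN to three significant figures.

P ≈ 187 kN

γ = 1.313 × 9.81 = 12.88053 kN/m³.
Let θ = 55.4° be the plate's angle to the horizontal; measure y along the incline from where the plane meets the free surface. Vertical depth h = y·sinθ with sinθ = 0.823136.
The centroid lies 3.04/2 = 1.52 m below the top edge, so y_c = 2.11 + 1.52 = 3.63 m and h_c = 3.63 × 0.823136 = 2.98798 m.
A = 2.8 × 3.04 = 8.512 m².
Resultant F = γ·h_c·A = 12.88053 × 2.98798 × 8.512 = 327.599 kN.
I_c = b·h³/12 = 2.8 × 3.04³/12 = 6.55537 m⁴.
Centre of pressure: y_p = y_c + I_c/(y_c·A) = 3.63 + 6.55537/(3.63 × 8.512) = 3.63 + 0.212158 = 3.84216 m along the plane.
The resultant acts 1.52 + 0.212158 = 1.73216 m (along the plate) below the hinge at the top edge, so the moment about the hinge is M = F × 1.73216 = 327.599 × 1.73216 = 567.454 kN·m.
A normal force at the bottom, 3.04 m from the hinge, must supply this moment: P = 567.454/3.04 = 186.662 kN.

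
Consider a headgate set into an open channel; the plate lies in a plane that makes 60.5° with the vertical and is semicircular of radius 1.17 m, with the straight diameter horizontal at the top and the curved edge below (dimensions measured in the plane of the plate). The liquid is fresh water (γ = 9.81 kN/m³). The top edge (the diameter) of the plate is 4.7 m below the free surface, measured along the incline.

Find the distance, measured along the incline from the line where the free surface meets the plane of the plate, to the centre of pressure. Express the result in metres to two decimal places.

y_p = 5.21 m

γ = 9.81 kN/m³.
The plate makes 60.5° with the vertical, i.e. θ = 90° − 60.5° = 29.5° to the horizontal. Measuring y along the incline from the free-surface line, vertical depth h = y·sinθ with sinθ = 0.492424.
The centroid of a semicircle lies 4r/(3π) = 0.496563 m from the diameter, here below the top edge, so y_c = 4.7 + 0.496563 = 5.19656 m and h_c = 5.19656 × 0.492424 = 2.55891 m.
A = πr²/2 = π × 1.17²/2 = 2.15026 m².
Resultant F = γ·h_c·A = 9.81 × 2.55891 × 2.15026 = 53.9778 kN.
I_c = (π/8 − 8/(9π))·r⁴ = 0.109757 × 1.17⁴ = 0.205672 m⁴.
Centre of pressure: y_p = y_c + I_c/(y_c·A) = 5.19656 + 0.205672/(5.19656 × 2.15026) = 5.19656 + 0.0184064 = 5.21497 m along the plane.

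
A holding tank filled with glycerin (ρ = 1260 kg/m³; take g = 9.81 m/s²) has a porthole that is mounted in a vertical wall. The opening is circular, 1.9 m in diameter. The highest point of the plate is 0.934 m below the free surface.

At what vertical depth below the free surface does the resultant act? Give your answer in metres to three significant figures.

h_p = 2.00 m

γ = ρg = 1260 × 9.81 / 1000 = 12.3606 kN/m³.
The centroid is at the centre, 0.95 m below the top of the plate, so the centroid depth is h_c = 0.934 + 0.95 = 1.884 m.
A = π(0.95)² = 2.83529 m².
Resultant F = γ·h_c·A = 12.3606 × 1.884 × 2.83529 = 66.0264 kN.
I_c = πr⁴/4 = π × 0.95⁴/4 = 0.639712 m⁴.
Centre of pressure: y_p = y_c + I_c/(y_c·A) = 1.884 + 0.639712/(1.884 × 2.83529) = 1.884 + 0.119758 = 2.00376 m along the plane.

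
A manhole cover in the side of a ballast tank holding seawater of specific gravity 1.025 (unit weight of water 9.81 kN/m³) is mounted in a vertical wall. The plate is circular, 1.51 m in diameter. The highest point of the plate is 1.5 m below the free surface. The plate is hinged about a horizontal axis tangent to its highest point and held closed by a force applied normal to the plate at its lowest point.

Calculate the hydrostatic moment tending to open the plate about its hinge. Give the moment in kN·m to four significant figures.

M ≈ 33.22 kN·m

γ = 1.025 × 9.81 = 10.05525 kN/m³.
The centroid is at the centre, 0.755 m below the top of the plate, so the centroid depth is h_c = 1.5 + 0.755 = 2.255 m.
A = π(0.755)² = 1.79079 m².
Resultant F = γ·h_c·A = 10.05525 × 2.255 × 1.79079 = 40.6054 kN.
I_c = πr⁴/4 = π × 0.755⁴/4 = 0.255198 m⁴.
Centre of pressure: y_p = y_c + I_c/(y_c·A) = 2.255 + 0.255198/(2.255 × 1.79079) = 2.255 + 0.0631955 = 2.3182 m along the plane.
The resultant acts 0.755 + 0.0631955 = 0.818195 m (along the plate) below the hinge at the top edge, so the moment about the hinge is M = F × 0.818195 = 40.6054 × 0.818195 = 33.2231 kN·m.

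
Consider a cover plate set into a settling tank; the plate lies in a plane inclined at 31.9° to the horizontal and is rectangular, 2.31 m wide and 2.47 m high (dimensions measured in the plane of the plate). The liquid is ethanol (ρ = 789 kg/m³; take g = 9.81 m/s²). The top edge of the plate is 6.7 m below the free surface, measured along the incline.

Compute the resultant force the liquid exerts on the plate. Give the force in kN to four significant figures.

γ = ρg = 789 × 9.81 / 1000 = 7.74009 kN/m³.
Let θ = 31.9° be the plate's angle to the horizontal; measure y along the incline from where the plane meets the free surface. Vertical depth h = y·sinθ with sinθ = 0.528438.
The centroid lies 2.47/2 = 1.235 m below the top edge, so y_c = 6.7 + 1.235 = 7.935 m and h_c = 7.935 × 0.528438 = 4.19316 m.
A = 2.31 × 2.47 = 5.7057 m².
Resultant F = γ·h_c·A = 7.74009 × 4.19316 × 5.7057 = 185.181 kN.

F ≈ 185.2 kN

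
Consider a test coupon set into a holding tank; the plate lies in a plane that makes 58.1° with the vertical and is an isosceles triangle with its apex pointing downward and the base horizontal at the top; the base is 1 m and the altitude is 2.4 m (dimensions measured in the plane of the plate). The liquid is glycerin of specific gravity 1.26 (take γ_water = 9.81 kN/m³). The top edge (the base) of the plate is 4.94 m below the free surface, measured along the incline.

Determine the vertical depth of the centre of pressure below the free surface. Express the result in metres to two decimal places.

h_p = 3.06 m

γ = 1.26 × 9.81 = 12.3606 kN/m³.
The plate makes 58.1° with the vertical, i.e. θ = 90° − 58.1° = 31.9° to the horizontal. Measuring y along the incline from the free-surface line, vertical depth h = y·sinθ with sinθ = 0.528438.
With the apex down, the centroid sits h/3 = 2.4/3 = 0.8 m below the base (the top edge), so y_c = 4.94 + 0.8 = 5.74 m and h_c = 5.74 × 0.528438 = 3.03323 m.
A = ½ × 1 × 2.4 = 1.2 m².
Resultant F = γ·h_c·A = 12.3606 × 3.03323 × 1.2 = 44.9911 kN.
I_c = b·h³/36 = 1 × 2.4³/36 = 0.384 m⁴.
Centre of pressure: y_p = y_c + I_c/(y_c·A) = 5.74 + 0.384/(5.74 × 1.2) = 5.74 + 0.0557491 = 5.79575 m along the plane.
Vertically, h_p = y_p·sinθ = 5.79575 × 0.528438 = 3.06269 m.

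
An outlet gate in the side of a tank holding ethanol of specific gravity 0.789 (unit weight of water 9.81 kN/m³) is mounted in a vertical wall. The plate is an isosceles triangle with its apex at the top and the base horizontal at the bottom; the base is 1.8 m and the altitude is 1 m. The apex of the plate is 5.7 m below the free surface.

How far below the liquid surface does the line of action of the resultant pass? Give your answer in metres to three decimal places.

h_p = 6.375 m

γ = 0.789 × 9.81 = 7.74009 kN/m³.
With the apex up, the centroid sits 2h/3 = 2 × 1/3 = 0.666667 m below the apex, so the centroid depth is h_c = 5.7 + 0.666667 = 6.36667 m.
A = ½ × 1.8 × 1 = 0.9 m².
Resultant F = γ·h_c·A = 7.74009 × 6.36667 × 0.9 = 44.3507 kN.
I_c = b·h³/36 = 1.8 × 1³/36 = 0.05 m⁴.
Centre of pressure: y_p = y_c + I_c/(y_c·A) = 6.36667 + 0.05/(6.36667 × 0.9) = 6.36667 + 0.008726 = 6.3754 m along the plane.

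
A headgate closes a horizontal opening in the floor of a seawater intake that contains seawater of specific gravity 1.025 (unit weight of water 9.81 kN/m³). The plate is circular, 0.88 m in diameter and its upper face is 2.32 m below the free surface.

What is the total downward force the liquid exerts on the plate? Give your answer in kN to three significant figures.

γ = 1.025 × 9.81 = 10.05525 kN/m³.
The plate is horizontal, so pressure is uniform at p = γ·h = 10.05525 × 2.32 = 23.3282 kN/m².
A = π(0.44)² = 0.608212 m².
F = p·A = 23.3282 × 0.608212 = 14.1885 kN.

F ≈ 14.2 kN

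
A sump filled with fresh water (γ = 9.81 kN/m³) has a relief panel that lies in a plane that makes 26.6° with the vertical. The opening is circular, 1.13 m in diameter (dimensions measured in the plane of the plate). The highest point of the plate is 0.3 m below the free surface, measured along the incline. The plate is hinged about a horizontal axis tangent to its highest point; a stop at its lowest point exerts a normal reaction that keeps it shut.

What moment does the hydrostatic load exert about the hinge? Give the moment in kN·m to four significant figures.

γ = 9.81 kN/m³.
The plate makes 26.6° with the vertical, i.e. θ = 90° − 26.6° = 63.4° to the horizontal. Measuring y along the incline from the free-surface line, vertical depth h = y·sinθ with sinθ = 0.894154.
The centroid is at the centre, 0.565 m below the top of the plate, so y_c = 0.3 + 0.565 = 0.865 m and h_c = 0.865 × 0.894154 = 0.773443 m.
A = π(0.565)² = 1.00287 m².
Resultant F = γ·h_c·A = 9.81 × 0.773443 × 1.00287 = 7.60925 kN.
I_c = πr⁴/4 = π × 0.565⁴/4 = 0.0800357 m⁴.
Centre of pressure: y_p = y_c + I_c/(y_c·A) = 0.865 + 0.0800357/(0.865 × 1.00287) = 0.865 + 0.092262 = 0.957262 m along the plane.
The resultant acts 0.565 + 0.092262 = 0.657262 m (along the plate) below the hinge at the top edge, so the moment about the hinge is M = F × 0.657262 = 7.60925 × 0.657262 = 5.00127 kN·m.

M ≈ 5.001 kN·m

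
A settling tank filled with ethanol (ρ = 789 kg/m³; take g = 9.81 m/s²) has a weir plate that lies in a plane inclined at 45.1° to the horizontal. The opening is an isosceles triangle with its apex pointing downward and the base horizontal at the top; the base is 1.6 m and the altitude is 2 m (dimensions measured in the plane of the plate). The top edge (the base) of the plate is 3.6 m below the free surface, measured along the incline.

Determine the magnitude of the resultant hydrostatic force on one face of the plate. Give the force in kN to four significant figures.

γ = ρg = 789 × 9.81 / 1000 = 7.74009 kN/m³.
Let θ = 45.1° be the plate's angle to the horizontal; measure y along the incline from where the plane meets the free surface. Vertical depth h = y·sinθ with sinθ = 0.708340.
With the apex down, the centroid sits h/3 = 2/3 = 0.666667 m below the base (the top edge), so y_c = 3.6 + 0.666667 = 4.26667 m and h_c = 4.26667 × 0.708340 = 3.02225 m.
A = ½ × 1.6 × 2 = 1.6 m².
Resultant F = γ·h_c·A = 7.74009 × 3.02225 × 1.6 = 37.428 kN.

F ≈ 37.43 kN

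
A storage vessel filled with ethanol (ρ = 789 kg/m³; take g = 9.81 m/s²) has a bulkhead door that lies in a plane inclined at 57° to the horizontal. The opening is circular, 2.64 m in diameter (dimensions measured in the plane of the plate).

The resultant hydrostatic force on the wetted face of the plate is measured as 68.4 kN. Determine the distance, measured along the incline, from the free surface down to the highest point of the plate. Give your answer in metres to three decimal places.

γ = ρg = 789 × 9.81 / 1000 = 7.74009 kN/m³.
A = π(1.32)² = 5.47391 m².
From F = γ·h_c·A, the centroid depth is h_c = 68.4/(7.74009 × 5.47391) = 1.6144 m.
Let θ = 57° be the plate's angle to the horizontal; measure y along the incline from where the plane meets the free surface. Vertical depth h = y·sinθ with sinθ = 0.838671.
Along the incline, y_c = h_c/sinθ = 1.6144/0.838671 = 1.92495 m.
The centroid is at the centre, 1.32 m below the top of the plate, so the highest point sits at y_top = 1.92495 − 1.32 = 0.60495 m along the incline.

y_top ≈ 0.605 m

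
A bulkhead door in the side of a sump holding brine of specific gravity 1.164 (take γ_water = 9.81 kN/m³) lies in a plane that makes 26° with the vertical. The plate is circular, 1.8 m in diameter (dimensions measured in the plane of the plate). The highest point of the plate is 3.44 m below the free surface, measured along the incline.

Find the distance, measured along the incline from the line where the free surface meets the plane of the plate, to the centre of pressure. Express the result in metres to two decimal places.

γ = 1.164 × 9.81 = 11.41884 kN/m³.
The plate makes 26° with the vertical, i.e. θ = 90° − 26° = 64° to the horizontal. Measuring y along the incline from the free-surface line, vertical depth h = y·sinθ with sinθ = 0.898794.
The centroid is at the centre, 0.9 m below the top of the plate, so y_c = 3.44 + 0.9 = 4.34 m and h_c = 4.34 × 0.898794 = 3.90077 m.
A = π(0.9)² = 2.54469 m².
Resultant F = γ·h_c·A = 11.41884 × 3.90077 × 2.54469 = 113.346 kN.
I_c = πr⁴/4 = π × 0.9⁴/4 = 0.5153 m⁴.
Centre of pressure: y_p = y_c + I_c/(y_c·A) = 4.34 + 0.5153/(4.34 × 2.54469) = 4.34 + 0.046659 = 4.38666 m along the plane.

y_p = 4.39 m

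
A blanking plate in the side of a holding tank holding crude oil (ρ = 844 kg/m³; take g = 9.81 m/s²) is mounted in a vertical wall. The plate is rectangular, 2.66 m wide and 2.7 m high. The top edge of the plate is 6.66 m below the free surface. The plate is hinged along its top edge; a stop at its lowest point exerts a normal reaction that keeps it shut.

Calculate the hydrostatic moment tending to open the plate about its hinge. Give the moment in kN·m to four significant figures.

M ≈ 679.1 kN·m

γ = ρg = 844 × 9.81 / 1000 = 8.27964 kN/m³.
The centroid lies 2.7/2 = 1.35 m below the top edge, so the centroid depth is h_c = 6.66 + 1.35 = 8.01 m.
A = 2.66 × 2.7 = 7.182 m².
Resultant F = γ·h_c·A = 8.27964 × 8.01 × 7.182 = 476.31 kN.
I_c = b·h³/12 = 2.66 × 2.7³/12 = 4.36307 m⁴.
Centre of pressure: y_p = y_c + I_c/(y_c·A) = 8.01 + 4.36307/(8.01 × 7.182) = 8.01 + 0.0758428 = 8.08584 m along the plane.
The resultant acts 1.35 + 0.0758428 = 1.42584 m (along the plate) below the hinge at the top edge, so the moment about the hinge is M = F × 1.42584 = 476.31 × 1.42584 = 679.142 kN·m.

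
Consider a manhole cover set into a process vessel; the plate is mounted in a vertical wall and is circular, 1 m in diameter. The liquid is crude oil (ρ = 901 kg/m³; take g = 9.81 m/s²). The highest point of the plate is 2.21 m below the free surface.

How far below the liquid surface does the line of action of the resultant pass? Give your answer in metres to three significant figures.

γ = ρg = 901 × 9.81 / 1000 = 8.83881 kN/m³.
The centroid is at the centre, 0.5 m below the top of the plate, so the centroid depth is h_c = 2.21 + 0.5 = 2.71 m.
A = π(0.5)² = 0.785398 m².
Resultant F = γ·h_c·A = 8.83881 × 2.71 × 0.785398 = 18.8128 kN.
I_c = πr⁴/4 = π × 0.5⁴/4 = 0.0490874 m⁴.
Centre of pressure: y_p = y_c + I_c/(y_c·A) = 2.71 + 0.0490874/(2.71 × 0.785398) = 2.71 + 0.0230627 = 2.73306 m along the plane.

h_p = 2.73 m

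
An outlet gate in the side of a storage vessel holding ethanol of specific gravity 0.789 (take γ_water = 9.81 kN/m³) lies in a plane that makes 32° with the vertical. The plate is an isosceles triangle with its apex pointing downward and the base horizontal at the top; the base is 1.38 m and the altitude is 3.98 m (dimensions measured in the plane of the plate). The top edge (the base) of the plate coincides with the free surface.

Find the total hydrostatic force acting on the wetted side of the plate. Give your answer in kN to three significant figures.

γ = 0.789 × 9.81 = 7.74009 kN/m³.
The plate makes 32° with the vertical, i.e. θ = 90° − 32° = 58° to the horizontal. Measuring y along the incline from the free-surface line, vertical depth h = y·sinθ with sinθ = 0.848048.
With the apex down, the centroid sits h/3 = 3.98/3 = 1.32667 m below the base (the top edge), so y_c = 1.32667 m and h_c = 1.32667 × 0.848048 = 1.12508 m.
A = ½ × 1.38 × 3.98 = 2.7462 m².
Resultant F = γ·h_c·A = 7.74009 × 1.12508 × 2.7462 = 23.9145 kN.

F ≈ 23.9 kN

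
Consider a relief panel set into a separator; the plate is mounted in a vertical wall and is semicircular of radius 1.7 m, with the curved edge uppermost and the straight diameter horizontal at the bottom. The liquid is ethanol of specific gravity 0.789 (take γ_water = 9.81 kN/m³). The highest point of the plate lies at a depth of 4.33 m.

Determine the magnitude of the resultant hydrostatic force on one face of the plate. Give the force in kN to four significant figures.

F ≈ 186.5 kN

γ = 0.789 × 9.81 = 7.74009 kN/m³.
The centroid lies 4r/(3π) = 0.721502 m above the diameter, so r − 4r/(3π) = 1.7 − 0.721502 = 0.978498 m below the topmost point, so the centroid depth is h_c = 4.33 + 0.978498 = 5.3085 m.
A = πr²/2 = π × 1.7²/2 = 4.5396 m².
Resultant F = γ·h_c·A = 7.74009 × 5.3085 × 4.5396 = 186.524 kN.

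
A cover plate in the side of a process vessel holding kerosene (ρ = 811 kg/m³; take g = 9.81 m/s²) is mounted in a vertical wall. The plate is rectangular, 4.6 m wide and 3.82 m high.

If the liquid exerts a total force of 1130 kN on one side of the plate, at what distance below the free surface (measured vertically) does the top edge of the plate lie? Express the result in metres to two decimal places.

γ = ρg = 811 × 9.81 / 1000 = 7.95591 kN/m³.
A = 4.6 × 3.82 = 17.572 m².
From F = γ·h_c·A, the centroid depth is h_c = 1130/(7.95591 × 17.572) = 8.0829 m.
The centroid lies 3.82/2 = 1.91 m below the top edge, so the top edge sits at h_top = 8.0829 − 1.91 = 6.1729 m below the surface.

d_top ≈ 6.17 m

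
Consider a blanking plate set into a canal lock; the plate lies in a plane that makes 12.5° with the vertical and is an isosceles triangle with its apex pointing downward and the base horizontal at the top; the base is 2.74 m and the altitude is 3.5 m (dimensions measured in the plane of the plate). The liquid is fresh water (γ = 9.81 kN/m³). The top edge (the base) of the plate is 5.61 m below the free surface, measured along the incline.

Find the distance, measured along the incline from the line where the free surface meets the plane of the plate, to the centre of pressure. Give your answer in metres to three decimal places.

γ = 9.81 kN/m³.
The plate makes 12.5° with the vertical, i.e. θ = 90° − 12.5° = 77.5° to the horizontal. Measuring y along the incline from the free-surface line, vertical depth h = y·sinθ with sinθ = 0.976296.
With the apex down, the centroid sits h/3 = 3.5/3 = 1.16667 m below the base (the top edge), so y_c = 5.61 + 1.16667 = 6.77667 m and h_c = 6.77667 × 0.976296 = 6.61604 m.
A = ½ × 2.74 × 3.5 = 4.795 m².
Resultant F = γ·h_c·A = 9.81 × 6.61604 × 4.795 = 311.212 kN.
I_c = b·h³/36 = 2.74 × 3.5³/36 = 3.26326 m⁴.
Centre of pressure: y_p = y_c + I_c/(y_c·A) = 6.77667 + 3.26326/(6.77667 × 4.795) = 6.77667 + 0.100426 = 6.8771 m along the plane.

y_p = 6.877 m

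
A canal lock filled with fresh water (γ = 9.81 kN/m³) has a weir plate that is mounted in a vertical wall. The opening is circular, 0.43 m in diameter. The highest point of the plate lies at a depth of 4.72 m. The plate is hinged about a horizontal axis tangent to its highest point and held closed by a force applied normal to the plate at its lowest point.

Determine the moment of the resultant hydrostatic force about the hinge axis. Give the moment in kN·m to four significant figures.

γ = 9.81 kN/m³.
The centroid is at the centre, 0.215 m below the top of the plate, so the centroid depth is h_c = 4.72 + 0.215 = 4.935 m.
A = π(0.215)² = 0.14522 m².
Resultant F = γ·h_c·A = 9.81 × 4.935 × 0.14522 = 7.03044 kN.
I_c = πr⁴/4 = π × 0.215⁴/4 = 0.0016782 m⁴.
Centre of pressure: y_p = y_c + I_c/(y_c·A) = 4.935 + 0.0016782/(4.935 × 0.14522) = 4.935 + 0.00234169 = 4.93734 m along the plane.
The resultant acts 0.215 + 0.00234169 = 0.217342 m (along the plate) below the hinge at the top edge, so the moment about the hinge is M = F × 0.217342 = 7.03044 × 0.217342 = 1.52801 kN·m.

M ≈ 1.528 kN·m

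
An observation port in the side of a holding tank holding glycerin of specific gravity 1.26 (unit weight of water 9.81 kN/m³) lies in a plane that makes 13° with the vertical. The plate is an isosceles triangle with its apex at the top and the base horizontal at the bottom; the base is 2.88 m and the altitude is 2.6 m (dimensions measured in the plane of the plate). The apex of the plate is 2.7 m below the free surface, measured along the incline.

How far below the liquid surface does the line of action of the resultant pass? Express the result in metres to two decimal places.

γ = 1.26 × 9.81 = 12.3606 kN/m³.
The plate makes 13° with the vertical, i.e. θ = 90° − 13° = 77° to the horizontal. Measuring y along the incline from the free-surface line, vertical depth h = y·sinθ with sinθ = 0.974370.
With the apex up, the centroid sits 2h/3 = 2 × 2.6/3 = 1.73333 m below the apex, so y_c = 2.7 + 1.73333 = 4.43333 m and h_c = 4.43333 × 0.974370 = 4.3197 m.
A = ½ × 2.88 × 2.6 = 3.744 m².
Resultant F = γ·h_c·A = 12.3606 × 4.3197 × 3.744 = 199.907 kN.
I_c = b·h³/36 = 2.88 × 2.6³/36 = 1.40608 m⁴.
Centre of pressure: y_p = y_c + I_c/(y_c·A) = 4.43333 + 1.40608/(4.43333 × 3.744) = 4.43333 + 0.0847118 = 4.51804 m along the plane.
Vertically, h_p = y_p·sinθ = 4.51804 × 0.974370 = 4.40224 m.

h_p = 4.40 m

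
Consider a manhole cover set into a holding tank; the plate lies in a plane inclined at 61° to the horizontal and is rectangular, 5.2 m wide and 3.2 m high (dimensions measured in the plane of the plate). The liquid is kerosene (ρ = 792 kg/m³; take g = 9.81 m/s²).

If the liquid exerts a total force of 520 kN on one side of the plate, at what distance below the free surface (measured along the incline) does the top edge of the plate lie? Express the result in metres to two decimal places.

γ = ρg = 792 × 9.81 / 1000 = 7.76952 kN/m³.
A = 5.2 × 3.2 = 16.64 m².
From F = γ·h_c·A, the centroid depth is h_c = 520/(7.76952 × 16.64) = 4.02213 m.
Let θ = 61° be the plate's angle to the horizontal; measure y along the incline from where the plane meets the free surface. Vertical depth h = y·sinθ with sinθ = 0.874620.
Along the incline, y_c = h_c/sinθ = 4.02213/0.874620 = 4.59872 m.
The centroid lies 3.2/2 = 1.6 m below the top edge, so the top edge sits at y_top = 4.59872 − 1.6 = 2.99872 m along the incline.

y_top ≈ 3.00 m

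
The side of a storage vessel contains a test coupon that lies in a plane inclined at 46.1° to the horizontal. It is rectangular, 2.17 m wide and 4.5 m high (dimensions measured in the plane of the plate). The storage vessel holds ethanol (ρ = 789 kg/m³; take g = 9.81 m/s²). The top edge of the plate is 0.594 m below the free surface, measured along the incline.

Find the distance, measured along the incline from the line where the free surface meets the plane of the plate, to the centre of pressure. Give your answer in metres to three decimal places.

y_p = 3.437 m

γ = ρg = 789 × 9.81 / 1000 = 7.74009 kN/m³.
Let θ = 46.1° be the plate's angle to the horizontal; measure y along the incline from where the plane meets the free surface. Vertical depth h = y·sinθ with sinθ = 0.720551.
The centroid lies 4.5/2 = 2.25 m below the top edge, so y_c = 0.594 + 2.25 = 2.844 m and h_c = 2.844 × 0.720551 = 2.04925 m.
A = 2.17 × 4.5 = 9.765 m².
Resultant F = γ·h_c·A = 7.74009 × 2.04925 × 9.765 = 154.886 kN.
I_c = b·h³/12 = 2.17 × 4.5³/12 = 16.4784 m⁴.
Centre of pressure: y_p = y_c + I_c/(y_c·A) = 2.844 + 16.4784/(2.844 × 9.765) = 2.844 + 0.593353 = 3.43735 m along the plane.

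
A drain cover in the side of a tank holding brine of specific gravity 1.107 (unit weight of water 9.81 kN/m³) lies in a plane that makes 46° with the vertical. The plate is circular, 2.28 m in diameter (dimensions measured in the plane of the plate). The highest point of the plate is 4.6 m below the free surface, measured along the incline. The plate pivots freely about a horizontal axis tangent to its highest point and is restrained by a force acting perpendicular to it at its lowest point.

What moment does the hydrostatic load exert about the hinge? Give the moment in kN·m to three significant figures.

γ = 1.107 × 9.81 = 10.85967 kN/m³.
The plate makes 46° with the vertical, i.e. θ = 90° − 46° = 44° to the horizontal. Measuring y along the incline from the free-surface line, vertical depth h = y·sinθ with sinθ = 0.694658.
The centroid is at the centre, 1.14 m below the top of the plate, so y_c = 4.6 + 1.14 = 5.74 m and h_c = 5.74 × 0.694658 = 3.98734 m.
A = π(1.14)² = 4.08281 m².
Resultant F = γ·h_c·A = 10.85967 × 3.98734 × 4.08281 = 176.791 kN.
I_c = πr⁴/4 = π × 1.14⁴/4 = 1.32651 m⁴.
Centre of pressure: y_p = y_c + I_c/(y_c·A) = 5.74 + 1.32651/(5.74 × 4.08281) = 5.74 + 0.056603 = 5.7966 m along the plane.
The resultant acts 1.14 + 0.056603 = 1.1966 m (along the plate) below the hinge at the top edge, so the moment about the hinge is M = F × 1.1966 = 176.791 × 1.1966 = 211.548 kN·m.

M ≈ 212 kN·m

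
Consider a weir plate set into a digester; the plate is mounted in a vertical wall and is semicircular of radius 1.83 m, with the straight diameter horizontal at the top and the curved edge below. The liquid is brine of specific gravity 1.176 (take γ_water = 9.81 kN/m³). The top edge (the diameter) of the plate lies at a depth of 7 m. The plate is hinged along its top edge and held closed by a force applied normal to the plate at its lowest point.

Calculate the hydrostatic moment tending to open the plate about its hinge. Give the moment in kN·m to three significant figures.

M ≈ 381 kN·m

γ = 1.176 × 9.81 = 11.53656 kN/m³.
The centroid of a semicircle lies 4r/(3π) = 0.776676 m from the diameter, here below the top edge, so the centroid depth is h_c = 7 + 0.776676 = 7.77668 m.
A = πr²/2 = π × 1.83²/2 = 5.26044 m².
Resultant F = γ·h_c·A = 11.53656 × 7.77668 × 5.26044 = 471.946 kN.
I_c = (π/8 − 8/(9π))·r⁴ = 0.109757 × 1.83⁴ = 1.23094 m⁴.
Centre of pressure: y_p = y_c + I_c/(y_c·A) = 7.77668 + 1.23094/(7.77668 × 5.26044) = 7.77668 + 0.0300899 = 7.80677 m along the plane.
The resultant acts 0.776676 + 0.0300899 = 0.806766 m (along the plate) below the hinge at the top edge, so the moment about the hinge is M = F × 0.806766 = 471.946 × 0.806766 = 380.75 kN·m.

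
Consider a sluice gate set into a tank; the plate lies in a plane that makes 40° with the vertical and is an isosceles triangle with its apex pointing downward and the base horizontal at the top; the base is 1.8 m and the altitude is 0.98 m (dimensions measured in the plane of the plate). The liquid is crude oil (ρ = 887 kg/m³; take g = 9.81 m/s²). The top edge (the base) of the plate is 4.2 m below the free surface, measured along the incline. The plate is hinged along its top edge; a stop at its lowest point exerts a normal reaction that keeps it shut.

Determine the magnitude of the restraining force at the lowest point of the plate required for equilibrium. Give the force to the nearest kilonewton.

γ = ρg = 887 × 9.81 / 1000 = 8.70147 kN/m³.
The plate makes 40° with the vertical, i.e. θ = 90° − 40° = 50° to the horizontal. Measuring y along the incline from the free-surface line, vertical depth h = y·sinθ with sinθ = 0.766044.
With the apex down, the centroid sits h/3 = 0.98/3 = 0.326667 m below the base (the top edge), so y_c = 4.2 + 0.326667 = 4.52667 m and h_c = 4.52667 × 0.766044 = 3.46763 m.
A = ½ × 1.8 × 0.98 = 0.882 m².
Resultant F = γ·h_c·A = 8.70147 × 3.46763 × 0.882 = 26.613 kN.
I_c = b·h³/36 = 1.8 × 0.98³/36 = 0.0470596 m⁴.
Centre of pressure: y_p = y_c + I_c/(y_c·A) = 4.52667 + 0.0470596/(4.52667 × 0.882) = 4.52667 + 0.0117869 = 4.53846 m along the plane.
The resultant acts 0.326667 + 0.0117869 = 0.338454 m (along the plate) below the hinge at the top edge, so the moment about the hinge is M = F × 0.338454 = 26.613 × 0.338454 = 9.00728 kN·m.
A normal force at the bottom, 0.98 m from the hinge, must supply this moment: P = 9.00728/0.98 = 9.1911 kN.

P ≈ 9 kN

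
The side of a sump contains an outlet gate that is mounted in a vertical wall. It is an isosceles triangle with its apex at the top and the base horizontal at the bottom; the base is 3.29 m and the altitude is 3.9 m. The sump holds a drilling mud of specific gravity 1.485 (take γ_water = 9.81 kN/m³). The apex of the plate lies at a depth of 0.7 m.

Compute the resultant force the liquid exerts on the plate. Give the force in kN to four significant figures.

F ≈ 308.4 kN

γ = 1.485 × 9.81 = 14.56785 kN/m³.
With the apex up, the centroid sits 2h/3 = 2 × 3.9/3 = 2.6 m below the apex, so the centroid depth is h_c = 0.7 + 2.6 = 3.3 m.
A = ½ × 3.29 × 3.9 = 6.4155 m².
Resultant F = γ·h_c·A = 14.56785 × 3.3 × 6.4155 = 308.418 kN.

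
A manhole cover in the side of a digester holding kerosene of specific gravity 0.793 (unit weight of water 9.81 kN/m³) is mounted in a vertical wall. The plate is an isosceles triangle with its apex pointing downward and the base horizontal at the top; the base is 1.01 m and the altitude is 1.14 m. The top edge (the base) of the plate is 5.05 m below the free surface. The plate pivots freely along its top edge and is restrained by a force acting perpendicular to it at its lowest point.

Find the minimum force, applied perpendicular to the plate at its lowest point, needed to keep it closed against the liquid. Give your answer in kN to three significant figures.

P ≈ 8.39 kN

γ = 0.793 × 9.81 = 7.77933 kN/m³.
With the apex down, the centroid sits h/3 = 1.14/3 = 0.38 m below the base (the top edge), so the centroid depth is h_c = 5.05 + 0.38 = 5.43 m.
A = ½ × 1.01 × 1.14 = 0.5757 m².
Resultant F = γ·h_c·A = 7.77933 × 5.43 × 0.5757 = 24.3186 kN.
I_c = b·h³/36 = 1.01 × 1.14³/36 = 0.0415655 m⁴.
Centre of pressure: y_p = y_c + I_c/(y_c·A) = 5.43 + 0.0415655/(5.43 × 0.5757) = 5.43 + 0.0132965 = 5.4433 m along the plane.
The resultant acts 0.38 + 0.0132965 = 0.393296 m (along the plate) below the hinge at the top edge, so the moment about the hinge is M = F × 0.393296 = 24.3186 × 0.393296 = 9.56441 kN·m.
A normal force at the bottom, 1.14 m from the hinge, must supply this moment: P = 9.56441/1.14 = 8.38983 kN.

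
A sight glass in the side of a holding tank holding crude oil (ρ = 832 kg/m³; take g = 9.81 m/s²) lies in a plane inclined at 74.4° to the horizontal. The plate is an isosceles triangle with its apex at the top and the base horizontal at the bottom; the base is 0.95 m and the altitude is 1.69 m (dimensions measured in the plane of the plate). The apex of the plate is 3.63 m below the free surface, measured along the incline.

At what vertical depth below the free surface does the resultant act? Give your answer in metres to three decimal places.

γ = ρg = 832 × 9.81 / 1000 = 8.16192 kN/m³.
Let θ = 74.4° be the plate's angle to the horizontal; measure y along the incline from where the plane meets the free surface. Vertical depth h = y·sinθ with sinθ = 0.963163.
With the apex up, the centroid sits 2h/3 = 2 × 1.69/3 = 1.12667 m below the apex, so y_c = 3.63 + 1.12667 = 4.75667 m and h_c = 4.75667 × 0.963163 = 4.58145 m.
A = ½ × 0.95 × 1.69 = 0.80275 m².
Resultant F = γ·h_c·A = 8.16192 × 4.58145 × 0.80275 = 30.0176 kN.
I_c = b·h³/36 = 0.95 × 1.69³/36 = 0.127374 m⁴.
Centre of pressure: y_p = y_c + I_c/(y_c·A) = 4.75667 + 0.127374/(4.75667 × 0.80275) = 4.75667 + 0.0333578 = 4.79003 m along the plane.
Vertically, h_p = y_p·sinθ = 4.79003 × 0.963163 = 4.61358 m.

h_p = 4.614 m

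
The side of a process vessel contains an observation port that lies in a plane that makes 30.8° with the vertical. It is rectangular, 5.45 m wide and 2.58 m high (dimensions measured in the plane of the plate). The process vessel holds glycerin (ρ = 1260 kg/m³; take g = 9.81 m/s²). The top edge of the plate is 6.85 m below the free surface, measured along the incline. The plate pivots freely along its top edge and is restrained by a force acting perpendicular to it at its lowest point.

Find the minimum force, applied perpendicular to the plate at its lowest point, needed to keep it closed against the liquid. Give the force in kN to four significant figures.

γ = ρg = 1260 × 9.81 / 1000 = 12.3606 kN/m³.
The plate makes 30.8° with the vertical, i.e. θ = 90° − 30.8° = 59.2° to the horizontal. Measuring y along the incline from the free-surface line, vertical depth h = y·sinθ with sinθ = 0.858960.
The centroid lies 2.58/2 = 1.29 m below the top edge, so y_c = 6.85 + 1.29 = 8.14 m and h_c = 8.14 × 0.858960 = 6.99193 m.
A = 5.45 × 2.58 = 14.061 m².
Resultant F = γ·h_c·A = 12.3606 × 6.99193 × 14.061 = 1215.21 kN.
I_c = b·h³/12 = 5.45 × 2.58³/12 = 7.79964 m⁴.
Centre of pressure: y_p = y_c + I_c/(y_c·A) = 8.14 + 7.79964/(8.14 × 14.061) = 8.14 + 0.068145 = 8.20815 m along the plane.
The resultant acts 1.29 + 0.068145 = 1.35814 m (along the plate) below the hinge at the top edge, so the moment about the hinge is M = F × 1.35814 = 1215.21 × 1.35814 = 1650.43 kN·m.
A normal force at the bottom, 2.58 m from the hinge, must supply this moment: P = 1650.43/2.58 = 639.702 kN.

P ≈ 639.7 kN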